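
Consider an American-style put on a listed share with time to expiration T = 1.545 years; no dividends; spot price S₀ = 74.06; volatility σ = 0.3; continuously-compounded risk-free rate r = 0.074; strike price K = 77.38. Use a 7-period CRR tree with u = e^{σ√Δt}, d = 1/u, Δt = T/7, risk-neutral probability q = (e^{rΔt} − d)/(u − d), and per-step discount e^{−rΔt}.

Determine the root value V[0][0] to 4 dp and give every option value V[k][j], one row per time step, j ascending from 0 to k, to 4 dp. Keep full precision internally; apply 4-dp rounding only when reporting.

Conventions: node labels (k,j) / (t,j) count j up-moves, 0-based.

price = 9.6114
tree:
9.6114
14.6269 5.3404
21.5119 8.8092 2.3455
28.8562 14.0534 4.3046 0.6329
35.2351 21.5119 7.6946 1.3488 0.0000
40.7755 28.8562 13.2463 2.8745 0.0000 0.0000
45.5875 35.2351 21.5119 6.1261 0.0000 0.0000 0.0000
49.7669 40.7755 28.8562 13.0559 0.0000 0.0000 0.0000 0.0000

params: Δt=0.22071 u=1.15136 d=0.86854 q=0.52305 e^(-rΔt)=0.98380
t_7 payoffs: 49.7669 40.7755 28.8562 13.0559 0.0000 0.0000 0.0000 0.0000
k=6: node(6,0) S=31.7925 payoff=45.5875 vs cont=44.3339 → 45.5875 [stop]  node(6,1) S=42.1449 payoff=35.2351 vs cont=33.9816 → 35.2351 [stop]  node(6,2) S=55.8681 payoff=21.5119 vs cont=20.2583 → 21.5119 [stop]  node(6,3) S=74.0600 payoff=3.3200 vs cont=6.1261 → 6.1261 [wait]  node(6,4) S=98.1755 payoff=0.0000 vs cont=0.0000 → 0.0000 [wait]  node(6,5) S=130.1436 payoff=0.0000 vs cont=0.0000 → 0.0000 [wait]  node(6,6) S=172.5212 payoff=0.0000 vs cont=0.0000 → 0.0000 [wait]
k=5: node(5,0) S=36.6045 payoff=40.7755 vs cont=39.5219 → 40.7755 [stop]  node(5,1) S=48.5238 payoff=28.8562 vs cont=27.6027 → 28.8562 [stop]  node(5,2) S=64.3241 payoff=13.0559 vs cont=13.2463 → 13.2463 [wait]  node(5,3) S=85.2695 payoff=0.0000 vs cont=2.8745 → 2.8745 [wait]  node(5,4) S=113.0350 payoff=0.0000 vs cont=0.0000 → 0.0000 [wait]  node(5,5) S=149.8417 payoff=0.0000 vs cont=0.0000 → 0.0000 [wait]
k=4: node(4,0) S=42.1449 payoff=35.2351 vs cont=33.9816 → 35.2351 [stop]  node(4,1) S=55.8681 payoff=21.5119 vs cont=20.3563 → 21.5119 [stop]  node(4,2) S=74.0600 payoff=3.3200 vs cont=7.6946 → 7.6946 [wait]  node(4,3) S=98.1755 payoff=0.0000 vs cont=1.3488 → 1.3488 [wait]  node(4,4) S=130.1436 payoff=0.0000 vs cont=0.0000 → 0.0000 [wait]
k=3: node(3,0) S=48.5238 payoff=28.8562 vs cont=27.6027 → 28.8562 [stop]  node(3,1) S=64.3241 payoff=13.0559 vs cont=14.0534 → 14.0534 [wait]  node(3,2) S=85.2695 payoff=0.0000 vs cont=4.3046 → 4.3046 [wait]  node(3,3) S=113.0350 payoff=0.0000 vs cont=0.6329 → 0.6329 [wait]
k=2: node(2,0) S=55.8681 payoff=21.5119 vs cont=20.7716 → 21.5119 [stop]  node(2,1) S=74.0600 payoff=3.3200 vs cont=8.8092 → 8.8092 [wait]  node(2,2) S=98.1755 payoff=0.0000 vs cont=2.3455 → 2.3455 [wait]
k=1: node(1,0) S=64.3241 payoff=13.0559 vs cont=14.6269 → 14.6269 [wait]  node(1,1) S=85.2695 payoff=0.0000 vs cont=5.3404 → 5.3404 [wait]
k=0: node(0,0) S=74.0600 payoff=3.3200 vs cont=9.6114 → 9.6114 [wait]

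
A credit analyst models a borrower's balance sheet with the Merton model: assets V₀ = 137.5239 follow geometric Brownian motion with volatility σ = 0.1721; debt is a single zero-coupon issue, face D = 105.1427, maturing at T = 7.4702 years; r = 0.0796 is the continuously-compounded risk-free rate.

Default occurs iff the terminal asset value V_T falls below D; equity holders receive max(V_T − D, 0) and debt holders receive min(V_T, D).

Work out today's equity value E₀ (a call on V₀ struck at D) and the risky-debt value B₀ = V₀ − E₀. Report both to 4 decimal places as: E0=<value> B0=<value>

Work the structural quantities from V₀ = 137.5239 against face 105.1427:
d₁ = [ln(V₀/D) + (r + σ²/2)T] / (σ√T)
   = [ln(137.5239/105.1427) + (0.0796 + 0.5·0.1721²)·7.4702] / (0.1721·√7.4702)
   = [0.268479 + 0.705256] / 0.470378 = 2.070112
d₂ = d₁ − σ√T = 2.070112 − 0.470378 = 1.599734
N(d₁) = 0.980779,  N(d₂) = 0.945171,  e^(−rT) = 0.551768
E₀ = V₀·N(d₁) − D·e^(−rT)·N(d₂)
   = 137.5239·0.980779 − 105.1427·0.551768·0.945171 = 80.047061
B₀ = V₀ − E₀ = 137.5239 − 80.047061 = 57.476839

E0=80.0471 B0=57.4768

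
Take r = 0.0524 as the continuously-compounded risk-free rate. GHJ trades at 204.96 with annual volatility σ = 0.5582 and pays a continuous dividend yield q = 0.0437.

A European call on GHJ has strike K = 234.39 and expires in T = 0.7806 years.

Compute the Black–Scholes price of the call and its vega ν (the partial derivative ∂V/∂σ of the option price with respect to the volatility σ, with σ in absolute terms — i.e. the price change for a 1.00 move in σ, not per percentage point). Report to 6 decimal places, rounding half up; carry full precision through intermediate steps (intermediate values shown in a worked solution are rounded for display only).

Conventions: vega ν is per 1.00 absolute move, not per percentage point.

price = 29.084793
ν = 69.815042

σ√T = 0.5582·√0.7806 = 0.493178
d₁ = (ln(S/K) + (r−q+σ²/2)T) / (σ√T) = (ln(204.96/234.39) + (0.0524−0.0437+0.5582²/2)·0.7806) / 0.493178 = (-0.134172 + 0.128404) / 0.493178 = -0.011695
d₂ = d₁ − σ√T = -0.011695 − 0.493178 = -0.504874
e^{−rT} = 0.959922
e^{−qT} = 0.966463
N(d₁) = 0.495334,  N(d₂) = 0.306824
Call price V = S·e^{−qT}·N(d₁) − K·e^{−rT}·N(d₂) = 98.118938 − 69.034145 = 29.084793
φ(d₁) = (1/√(2π))·e^{−d₁²/2} = 0.398915
ν = S·e^{−qT}·φ(d₁)·√T = 69.815042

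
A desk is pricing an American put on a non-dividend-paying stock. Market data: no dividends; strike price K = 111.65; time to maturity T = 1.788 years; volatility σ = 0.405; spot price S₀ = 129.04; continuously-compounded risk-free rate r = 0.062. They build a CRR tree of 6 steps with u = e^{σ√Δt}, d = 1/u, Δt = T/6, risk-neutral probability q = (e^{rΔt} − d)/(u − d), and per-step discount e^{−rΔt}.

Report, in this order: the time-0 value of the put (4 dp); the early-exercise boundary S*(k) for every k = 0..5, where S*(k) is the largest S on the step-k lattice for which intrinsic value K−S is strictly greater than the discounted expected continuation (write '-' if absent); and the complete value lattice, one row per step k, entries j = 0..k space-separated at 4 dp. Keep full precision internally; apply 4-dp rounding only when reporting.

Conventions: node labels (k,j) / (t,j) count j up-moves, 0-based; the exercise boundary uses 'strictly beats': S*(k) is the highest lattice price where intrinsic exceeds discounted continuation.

price = 13.7535
boundary = - - - 66.4774 53.2914 66.4774
tree:
13.7535
21.1822 6.4483
31.5685 11.0434 1.8508
45.1726 18.4350 3.6735 0.0000
58.3586 29.6746 7.2912 0.0000 0.0000
68.9291 45.1726 14.4718 0.0000 0.0000 0.0000
77.4029 58.3586 28.7240 0.0000 0.0000 0.0000 0.0000

Δt=0.29800, u=1.24743, d=0.80165, q=0.48678, disc=e^(-rΔt)=0.98169
k=6 terminal: V=max(K-S,0) → 77.4029 58.3586 28.7240 0.0000 0.0000 0.0000 0.0000
k=5: j=0 S=42.7209 intr=68.9291 cont=66.8852 V=68.9291[EX]; j=1 S=66.4774 intr=45.1726 cont=43.1287 V=45.1726[EX]; j=2 S=103.4445 intr=8.2055 cont=14.4718 V=14.4718[hold]; j=3 S=160.9686 intr=0.0000 cont=0.0000 V=0.0000[hold]; j=4 S=250.4811 intr=0.0000 cont=0.0000 V=0.0000[hold]; j=5 S=389.7702 intr=0.0000 cont=0.0000 V=0.0000[hold]  S*(5)=66.4774
k=4: j=0 S=53.2914 intr=58.3586 cont=56.3147 V=58.3586[EX]; j=1 S=82.9260 intr=28.7240 cont=29.6746 V=29.6746[hold]; j=2 S=129.0400 intr=0.0000 cont=7.2912 V=7.2912[hold]; j=3 S=200.7974 intr=0.0000 cont=0.0000 V=0.0000[hold]; j=4 S=312.4581 intr=0.0000 cont=0.0000 V=0.0000[hold]  S*(4)=53.2914
k=3: j=0 S=66.4774 intr=45.1726 cont=43.5830 V=45.1726[EX]; j=1 S=103.4445 intr=8.2055 cont=18.4350 V=18.4350[hold]; j=2 S=160.9686 intr=0.0000 cont=3.6735 V=3.6735[hold]; j=3 S=250.4811 intr=0.0000 cont=0.0000 V=0.0000[hold]  S*(3)=66.4774
k=2: j=0 S=82.9260 intr=28.7240 cont=31.5685 V=31.5685[hold]; j=1 S=129.0400 intr=0.0000 cont=11.0434 V=11.0434[hold]; j=2 S=200.7974 intr=0.0000 cont=1.8508 V=1.8508[hold]  S*(2)=-
k=1: j=0 S=103.4445 intr=8.2055 cont=21.1822 V=21.1822[hold]; j=1 S=160.9686 intr=0.0000 cont=6.4483 V=6.4483[hold]  S*(1)=-
k=0: j=0 S=129.0400 intr=0.0000 cont=13.7535 V=13.7535[hold]  S*(0)=-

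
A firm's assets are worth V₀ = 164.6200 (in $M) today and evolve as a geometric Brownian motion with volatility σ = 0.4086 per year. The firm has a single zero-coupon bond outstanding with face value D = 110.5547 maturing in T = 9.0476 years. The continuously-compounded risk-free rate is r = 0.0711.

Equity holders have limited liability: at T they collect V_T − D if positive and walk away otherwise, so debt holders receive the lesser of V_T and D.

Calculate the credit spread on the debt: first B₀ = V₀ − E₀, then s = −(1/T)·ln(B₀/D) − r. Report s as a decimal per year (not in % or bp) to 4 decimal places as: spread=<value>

Work the structural quantities from V₀ = 164.6200 against face 110.5547:
d₁ = [ln(V₀/D) + (r + σ²/2)T] / (σ√T)
   = [ln(164.6200/110.5547) + (0.0711 + 0.5·0.4086²)·9.0476] / (0.4086·√9.0476)
   = [0.398129 + 1.398551] / 1.229037 = 1.461860
d₂ = d₁ − σ√T = 1.461860 − 1.229037 = 0.232822
N(d₁) = 0.928110,  N(d₂) = 0.592050,  e^(−rT) = 0.525563
E₀ = V₀·N(d₁) − D·e^(−rT)·N(d₂)
   = 164.6200·0.928110 − 110.5547·0.525563·0.592050 = 118.385293
B₀ = V₀ − E₀ = 164.6200 − 118.385293 = 46.234707
spread = −(1/T)·ln(B₀/D) − r = −(1/9.0476)·ln(46.234707/110.5547) − 0.0711 = 0.02525480

spread=0.0253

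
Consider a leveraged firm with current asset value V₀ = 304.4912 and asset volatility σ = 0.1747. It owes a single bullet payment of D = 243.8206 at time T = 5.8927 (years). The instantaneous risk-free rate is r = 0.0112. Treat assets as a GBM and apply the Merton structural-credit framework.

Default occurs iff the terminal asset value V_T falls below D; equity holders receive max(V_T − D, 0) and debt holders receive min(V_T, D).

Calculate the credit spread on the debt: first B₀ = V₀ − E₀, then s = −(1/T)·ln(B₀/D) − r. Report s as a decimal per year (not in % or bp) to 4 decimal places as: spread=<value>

Work the structural quantities from V₀ = 304.4912 against face 243.8206:
d₁ = [ln(V₀/D) + (r + σ²/2)T] / (σ√T)
   = [ln(304.4912/243.8206) + (0.0112 + 0.5·0.1747²)·5.8927] / (0.1747·√5.8927)
   = [0.222209 + 0.155921] / 0.424082 = 0.891645
d₂ = d₁ − σ√T = 0.891645 − 0.424082 = 0.467562
N(d₁) = 0.813708,  N(d₂) = 0.679951,  e^(−rT) = 0.936133
E₀ = V₀·N(d₁) − D·e^(−rT)·N(d₂)
   = 304.4912·0.813708 − 243.8206·0.936133·0.679951 = 92.569238
B₀ = V₀ − E₀ = 304.4912 − 92.569238 = 211.921962
spread = −(1/T)·ln(B₀/D) − r = −(1/5.8927)·ln(211.921962/243.8206) − 0.0112 = 0.01259463

spread=0.0126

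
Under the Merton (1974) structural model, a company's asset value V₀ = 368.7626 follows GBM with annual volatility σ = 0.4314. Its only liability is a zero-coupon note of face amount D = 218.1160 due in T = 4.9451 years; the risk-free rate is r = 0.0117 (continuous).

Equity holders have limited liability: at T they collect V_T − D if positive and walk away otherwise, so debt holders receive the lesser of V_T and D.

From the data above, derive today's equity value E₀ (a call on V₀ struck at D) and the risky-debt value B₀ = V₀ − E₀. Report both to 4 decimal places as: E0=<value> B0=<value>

With assets at 368.7626 and a single debt payment of 218.1160 at 4.9451 years:
d₁ = [ln(V₀/D) + (r + σ²/2)T] / (σ√T)
   = [ln(368.7626/218.1160) + (0.0117 + 0.5·0.4314²)·4.9451] / (0.4314·√4.9451)
   = [0.525126 + 0.518014] / 0.959329 = 1.087364
d₂ = d₁ − σ√T = 1.087364 − 0.959329 = 0.128035
N(d₁) = 0.861562,  N(d₂) = 0.550939,  e^(−rT) = 0.943784
E₀ = V₀·N(d₁) − D·e^(−rT)·N(d₂)
   = 368.7626·0.861562 − 218.1160·0.943784·0.550939 = 204.298548
B₀ = V₀ − E₀ = 368.7626 − 204.298548 = 164.464052

E0=204.2985 B0=164.4641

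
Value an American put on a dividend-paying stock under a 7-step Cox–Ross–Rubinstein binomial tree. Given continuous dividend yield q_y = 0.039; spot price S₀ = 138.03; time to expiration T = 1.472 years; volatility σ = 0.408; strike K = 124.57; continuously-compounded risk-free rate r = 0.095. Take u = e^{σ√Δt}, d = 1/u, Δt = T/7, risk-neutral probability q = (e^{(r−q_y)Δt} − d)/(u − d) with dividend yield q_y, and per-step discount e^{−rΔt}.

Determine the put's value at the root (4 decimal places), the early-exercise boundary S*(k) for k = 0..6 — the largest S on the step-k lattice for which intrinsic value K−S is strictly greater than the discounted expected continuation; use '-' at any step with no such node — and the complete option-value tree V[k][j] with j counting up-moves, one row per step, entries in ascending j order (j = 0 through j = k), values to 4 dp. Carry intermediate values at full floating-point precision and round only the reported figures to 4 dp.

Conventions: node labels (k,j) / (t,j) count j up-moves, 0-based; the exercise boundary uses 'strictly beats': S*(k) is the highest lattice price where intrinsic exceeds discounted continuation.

price = 15.4043
boundary = - - - 78.7424 65.3061 78.7424 94.9432
tree:
15.4043
22.8589 8.1245
32.9370 13.1016 3.1741
45.8276 20.6108 5.6680 0.6563
59.2639 31.4030 10.0011 1.2997 0.0000
70.4074 45.8276 17.3830 2.5737 0.0000 0.0000
79.6495 59.2639 29.6268 5.0967 0.0000 0.0000 0.0000
87.3146 70.4074 45.8276 10.0929 0.0000 0.0000 0.0000 0.0000

params: Δt=0.21029 u=1.20574 d=0.82936 q=0.48483 e^(-rΔt)=0.98022
t_7 payoffs: 87.3146 70.4074 45.8276 10.0929 0.0000 0.0000 0.0000 0.0000
t_6: node(6,0) S=44.9205 payoff=79.6495 vs cont=77.5526 → 79.6495 [stop]  node(6,1) S=65.3061 payoff=59.2639 vs cont=57.3334 → 59.2639 [stop]  node(6,2) S=94.9432 payoff=29.6268 vs cont=27.9384 → 29.6268 [stop]  node(6,3) S=138.0300 payoff=0.0000 vs cont=5.0967 → 5.0967 [wait]  node(6,4) S=200.6704 payoff=0.0000 vs cont=0.0000 → 0.0000 [wait]  node(6,5) S=291.7380 payoff=0.0000 vs cont=0.0000 → 0.0000 [wait]  node(6,6) S=424.1336 payoff=0.0000 vs cont=0.0000 → 0.0000 [wait]  ⇒ S*(6)=94.9432
t_5: node(5,0) S=54.1626 payoff=70.4074 vs cont=68.3860 → 70.4074 [stop]  node(5,1) S=78.7424 payoff=45.8276 vs cont=44.0068 → 45.8276 [stop]  node(5,2) S=114.4771 payoff=10.0929 vs cont=17.3830 → 17.3830 [wait]  node(5,3) S=166.4287 payoff=0.0000 vs cont=2.5737 → 2.5737 [wait]  node(5,4) S=241.9569 payoff=0.0000 vs cont=0.0000 → 0.0000 [wait]  node(5,5) S=351.7611 payoff=0.0000 vs cont=0.0000 → 0.0000 [wait]  ⇒ S*(5)=78.7424
t_4: node(4,0) S=65.3061 payoff=59.2639 vs cont=57.3334 → 59.2639 [stop]  node(4,1) S=94.9432 payoff=29.6268 vs cont=31.4030 → 31.4030 [wait]  node(4,2) S=138.0300 payoff=0.0000 vs cont=10.0011 → 10.0011 [wait]  node(4,3) S=200.6704 payoff=0.0000 vs cont=1.2997 → 1.2997 [wait]  node(4,4) S=291.7380 payoff=0.0000 vs cont=0.0000 → 0.0000 [wait]  ⇒ S*(4)=65.3061
t_3: node(3,0) S=78.7424 payoff=45.8276 vs cont=44.8510 → 45.8276 [stop]  node(3,1) S=114.4771 payoff=10.0929 vs cont=20.6108 → 20.6108 [wait]  node(3,2) S=166.4287 payoff=0.0000 vs cont=5.6680 → 5.6680 [wait]  node(3,3) S=241.9569 payoff=0.0000 vs cont=0.6563 → 0.6563 [wait]  ⇒ S*(3)=78.7424
t_2: node(2,0) S=94.9432 payoff=29.6268 vs cont=32.9370 → 32.9370 [wait]  node(2,1) S=138.0300 payoff=0.0000 vs cont=13.1016 → 13.1016 [wait]  node(2,2) S=200.6704 payoff=0.0000 vs cont=3.1741 → 3.1741 [wait]  ⇒ S*(2)=-
t_1: node(1,0) S=114.4771 payoff=10.0929 vs cont=22.8589 → 22.8589 [wait]  node(1,1) S=166.4287 payoff=0.0000 vs cont=8.1245 → 8.1245 [wait]  ⇒ S*(1)=-
t_0: node(0,0) S=138.0300 payoff=0.0000 vs cont=15.4043 → 15.4043 [wait]  ⇒ S*(0)=-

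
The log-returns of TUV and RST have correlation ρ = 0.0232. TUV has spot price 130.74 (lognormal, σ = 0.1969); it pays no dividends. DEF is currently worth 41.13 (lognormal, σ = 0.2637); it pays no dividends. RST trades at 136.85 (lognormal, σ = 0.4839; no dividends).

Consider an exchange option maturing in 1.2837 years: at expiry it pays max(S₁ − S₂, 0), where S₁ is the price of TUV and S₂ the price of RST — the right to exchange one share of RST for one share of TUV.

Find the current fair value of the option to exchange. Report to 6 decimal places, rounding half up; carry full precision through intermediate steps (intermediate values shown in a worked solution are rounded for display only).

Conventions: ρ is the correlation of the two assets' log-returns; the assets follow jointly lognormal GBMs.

exchange price = 27.928669

σ_eff = √(σ₁² + σ₂² − 2ρσ₁σ₂) = √(0.1969² + 0.4839² − 2·0.0232·0.1969·0.4839) = 0.518177
d₁ = (ln(S₁/S₂) + (q₂ − q₁ + σ_eff²/2)T) / (σ_eff√T) = (ln(130.74/136.85) + (0.0 − 0.0 + 0.134254)·1.2837) / 0.587098 = 0.215751
d₂ = d₁ − σ_eff√T = 0.215751 − 0.587098 = -0.371346
N(d₁) = 0.585409,  N(d₂) = 0.355190
V = S₁·e^{−q₁T}·N(d₁) − S₂·e^{−q₂T}·N(d₂) = 76.536388 − 48.607719 = 27.928669
Key observation: r never enters — measured in units of RST, the claim is a call on S₁/S₂ struck at 1, so only the dividend yields and σ_eff matter.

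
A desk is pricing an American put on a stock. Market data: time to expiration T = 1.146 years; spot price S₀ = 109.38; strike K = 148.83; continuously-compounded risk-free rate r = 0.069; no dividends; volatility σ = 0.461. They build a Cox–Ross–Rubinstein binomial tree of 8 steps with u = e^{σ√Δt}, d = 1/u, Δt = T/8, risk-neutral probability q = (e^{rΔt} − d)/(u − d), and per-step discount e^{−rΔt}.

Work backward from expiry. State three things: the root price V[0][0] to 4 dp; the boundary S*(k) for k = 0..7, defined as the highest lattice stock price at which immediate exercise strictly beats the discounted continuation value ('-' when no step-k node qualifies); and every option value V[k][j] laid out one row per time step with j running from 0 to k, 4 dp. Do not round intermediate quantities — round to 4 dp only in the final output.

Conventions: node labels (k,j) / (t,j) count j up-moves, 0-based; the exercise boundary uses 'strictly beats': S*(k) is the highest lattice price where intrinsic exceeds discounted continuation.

Δt=0.14325  u=1.19063  d=0.83989  q=0.48481  discount=0.99016
step 8 (expiry): payoffs max(K−S,0) = 121.7450 110.4344 94.4006 71.6712 39.4500 0.0000 0.0000 0.0000 0.0000
step 7: (k=7,j=0): S=32.2482, K−S=116.5818, hold=115.1180 ⇒ V=116.5818 exercise | (k=7,j=1): S=45.7148, K−S=103.1152, hold=101.6513 ⇒ V=103.1152 exercise | (k=7,j=2): S=64.8051, K−S=84.0249, hold=82.5610 ⇒ V=84.0249 exercise | (k=7,j=3): S=91.8675, K−S=56.9625, hold=55.4987 ⇒ V=56.9625 exercise | (k=7,j=4): S=130.2309, K−S=18.5991, hold=20.1243 ⇒ V=20.1243 continue | (k=7,j=5): S=184.6147, K−S=0.0000, hold=0.0000 ⇒ V=0.0000 continue | (k=7,j=6): S=261.7090, K−S=0.0000, hold=0.0000 ⇒ V=0.0000 continue | (k=7,j=7): S=370.9975, K−S=0.0000, hold=0.0000 ⇒ V=0.0000 continue  boundary S*=91.8675
step 6: (k=6,j=0): S=38.3956, K−S=110.4344, hold=108.9706 ⇒ V=110.4344 exercise | (k=6,j=1): S=54.4294, K−S=94.4006, hold=92.9368 ⇒ V=94.4006 exercise | (k=6,j=2): S=77.1588, K−S=71.6712, hold=70.2073 ⇒ V=71.6712 exercise | (k=6,j=3): S=109.3800, K−S=39.4500, hold=38.7183 ⇒ V=39.4500 exercise | (k=6,j=4): S=155.0566, K−S=0.0000, hold=10.2658 ⇒ V=10.2658 continue | (k=6,j=5): S=219.8075, K−S=0.0000, hold=0.0000 ⇒ V=0.0000 continue | (k=6,j=6): S=311.5981, K−S=0.0000, hold=0.0000 ⇒ V=0.0000 continue  boundary S*=109.3800
step 5: (k=5,j=0): S=45.7148, K−S=103.1152, hold=101.6513 ⇒ V=103.1152 exercise | (k=5,j=1): S=64.8051, K−S=84.0249, hold=82.5610 ⇒ V=84.0249 exercise | (k=5,j=2): S=91.8675, K−S=56.9625, hold=55.4987 ⇒ V=56.9625 exercise | (k=5,j=3): S=130.2309, K−S=18.5991, hold=25.0523 ⇒ V=25.0523 continue | (k=5,j=4): S=184.6147, K−S=0.0000, hold=5.2368 ⇒ V=5.2368 continue | (k=5,j=5): S=261.7090, K−S=0.0000, hold=0.0000 ⇒ V=0.0000 continue  boundary S*=91.8675
step 4: (k=4,j=0): S=54.4294, K−S=94.4006, hold=92.9368 ⇒ V=94.4006 exercise | (k=4,j=1): S=77.1588, K−S=71.6712, hold=70.2073 ⇒ V=71.6712 exercise | (k=4,j=2): S=109.3800, K−S=39.4500, hold=41.0840 ⇒ V=41.0840 continue | (k=4,j=3): S=155.0566, K−S=0.0000, hold=15.2936 ⇒ V=15.2936 continue | (k=4,j=4): S=219.8075, K−S=0.0000, hold=2.6714 ⇒ V=2.6714 continue  boundary S*=77.1588
step 3: (k=3,j=0): S=64.8051, K−S=84.0249, hold=82.5610 ⇒ V=84.0249 exercise | (k=3,j=1): S=91.8675, K−S=56.9625, hold=56.2831 ⇒ V=56.9625 exercise | (k=3,j=2): S=130.2309, K−S=18.5991, hold=28.2994 ⇒ V=28.2994 continue | (k=3,j=3): S=184.6147, K−S=0.0000, hold=9.0840 ⇒ V=9.0840 continue  boundary S*=91.8675
step 2: (k=2,j=0): S=77.1588, K−S=71.6712, hold=70.2073 ⇒ V=71.6712 exercise | (k=2,j=1): S=109.3800, K−S=39.4500, hold=42.6428 ⇒ V=42.6428 continue | (k=2,j=2): S=155.0566, K−S=0.0000, hold=18.7969 ⇒ V=18.7969 continue  boundary S*=77.1588
step 1: (k=1,j=0): S=91.8675, K−S=56.9625, hold=57.0314 ⇒ V=57.0314 continue | (k=1,j=1): S=130.2309, K−S=18.5991, hold=30.7763 ⇒ V=30.7763 continue  boundary S*=-
step 0: (k=0,j=0): S=109.3800, K−S=39.4500, hold=43.8669 ⇒ V=43.8669 continue  boundary S*=-

price = 43.8669
boundary = - - 77.1588 91.8675 77.1588 91.8675 109.3800 91.8675
tree:
43.8669
57.0314 30.7763
71.6712 42.6428 18.7969
84.0249 56.9625 28.2994 9.0840
94.4006 71.6712 41.0840 15.2936 2.6714
103.1152 84.0249 56.9625 25.0523 5.2368 0.0000
110.4344 94.4006 71.6712 39.4500 10.2658 0.0000 0.0000
116.5818 103.1152 84.0249 56.9625 20.1243 0.0000 0.0000 0.0000
121.7450 110.4344 94.4006 71.6712 39.4500 0.0000 0.0000 0.0000 0.0000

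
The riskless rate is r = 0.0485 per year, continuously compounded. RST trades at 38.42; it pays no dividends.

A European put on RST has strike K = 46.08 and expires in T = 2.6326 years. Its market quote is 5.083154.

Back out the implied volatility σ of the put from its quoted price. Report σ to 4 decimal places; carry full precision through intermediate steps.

sigma = 0.1539

At σ = 0.1539 the Black–Scholes value reproduces the quote:
σ√T = 0.1539·√2.6326 = 0.249707
d₁ = (ln(S/K) + (r+σ²/2)T) / (σ√T) = (ln(38.42/46.08) + (0.0485+0.1539²/2)·2.6326) / 0.249707 = (-0.181801 + 0.158858) / 0.249707 = -0.091879
d₂ = d₁ − σ√T = -0.091879 − 0.249707 = -0.341586
e^{−rT} = 0.880134
N(−d₁) = 0.536603,  N(−d₂) = 0.633669
V = K·e^{−rT}·N(−d₂) − S·N(−d₁) = 25.699442 − 20.616288 = 5.083154 (the observed quote) — the price is monotone increasing in volatility, hence this σ is the only solution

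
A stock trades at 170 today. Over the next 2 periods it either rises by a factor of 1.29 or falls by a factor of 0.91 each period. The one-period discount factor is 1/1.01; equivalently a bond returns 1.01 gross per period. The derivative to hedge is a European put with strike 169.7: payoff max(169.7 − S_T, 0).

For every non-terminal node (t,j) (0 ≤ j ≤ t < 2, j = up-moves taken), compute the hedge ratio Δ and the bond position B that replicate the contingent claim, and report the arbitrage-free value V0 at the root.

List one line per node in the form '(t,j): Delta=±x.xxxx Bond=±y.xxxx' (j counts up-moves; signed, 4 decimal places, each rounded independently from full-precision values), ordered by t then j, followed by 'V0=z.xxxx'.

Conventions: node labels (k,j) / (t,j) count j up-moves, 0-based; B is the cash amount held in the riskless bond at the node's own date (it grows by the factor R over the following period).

Risk-neutral probability p* = (R−d)/(u−d) = (1.01−0.91)/(1.29−0.91) = 0.2632.
Payoffs at expiry: V(2,0)=28.9230, V(2,1)=0.0000, V(2,2)=0.0000
  t=1,j=0: stock 154.7000 → up 199.5630 (V=0.0000), down 140.7770 (V=28.9230). Price 21.1007; hedge Δ=-0.4920, bond B=97.2138.
  t=1,j=1: stock 219.3000 → up 282.8970 (V=0.0000), down 199.5630 (V=0.0000). Price 0.0000; hedge Δ=0.0000, bond B=0.0000.
  t=0,j=0: stock 170.0000 → up 219.3000 (V=0.0000), down 154.7000 (V=21.1007). Price 15.3939; hedge Δ=-0.3266, bond B=70.9220.
Check: Δ(0,0)·S0 + B(0,0) = 15.3939 = V0.

(0,0): Delta=-0.3266 Bond=70.9220
(1,0): Delta=-0.4920 Bond=97.2138
(1,1): Delta=0.0000 Bond=0.0000
V0=15.3939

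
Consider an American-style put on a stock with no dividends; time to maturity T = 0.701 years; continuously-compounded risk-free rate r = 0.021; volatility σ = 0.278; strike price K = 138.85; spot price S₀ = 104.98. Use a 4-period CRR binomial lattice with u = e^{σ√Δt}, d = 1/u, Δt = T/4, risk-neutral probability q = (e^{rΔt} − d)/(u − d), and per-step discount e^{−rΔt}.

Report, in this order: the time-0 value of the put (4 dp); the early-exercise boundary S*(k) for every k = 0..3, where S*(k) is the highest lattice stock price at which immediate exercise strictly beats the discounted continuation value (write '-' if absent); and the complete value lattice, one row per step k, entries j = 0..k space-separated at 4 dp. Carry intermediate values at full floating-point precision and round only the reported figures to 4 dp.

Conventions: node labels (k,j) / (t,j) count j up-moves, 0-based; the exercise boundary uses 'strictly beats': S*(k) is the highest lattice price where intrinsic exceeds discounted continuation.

price = 34.5034
boundary = - 93.4467 104.9800 117.9368
tree:
34.5034
45.4033 23.2710
55.6696 33.8700 12.2710
64.8079 45.4033 20.9132 3.2510
72.9423 55.6696 33.8700 6.3573 0.0000

params: Δt=0.17525 u=1.12342 d=0.89014 q=0.48674 e^(-rΔt)=0.99633
t_4 payoffs: 72.9423 55.6696 33.8700 6.3573 0.0000
t_3: node(3,0) S=74.0421 payoff=64.8079 vs cont=64.2979 → 64.8079 [stop]  node(3,1) S=93.4467 payoff=45.4033 vs cont=44.8933 → 45.4033 [stop]  node(3,2) S=117.9368 payoff=20.9132 vs cont=20.4032 → 20.9132 [stop]  node(3,3) S=148.8451 payoff=0.0000 vs cont=3.2510 → 3.2510 [wait]  ⇒ S*(3)=117.9368
t_2: node(2,0) S=83.1804 payoff=55.6696 vs cont=55.1595 → 55.6696 [stop]  node(2,1) S=104.9800 payoff=33.8700 vs cont=33.3599 → 33.8700 [stop]  node(2,2) S=132.4927 payoff=6.3573 vs cont=12.2710 → 12.2710 [wait]  ⇒ S*(2)=104.9800
t_1: node(1,0) S=93.4467 payoff=45.4033 vs cont=44.8933 → 45.4033 [stop]  node(1,1) S=117.9368 payoff=20.9132 vs cont=23.2710 → 23.2710 [wait]  ⇒ S*(1)=93.4467
t_0: node(0,0) S=104.9800 payoff=33.8700 vs cont=34.5034 → 34.5034 [wait]  ⇒ S*(0)=-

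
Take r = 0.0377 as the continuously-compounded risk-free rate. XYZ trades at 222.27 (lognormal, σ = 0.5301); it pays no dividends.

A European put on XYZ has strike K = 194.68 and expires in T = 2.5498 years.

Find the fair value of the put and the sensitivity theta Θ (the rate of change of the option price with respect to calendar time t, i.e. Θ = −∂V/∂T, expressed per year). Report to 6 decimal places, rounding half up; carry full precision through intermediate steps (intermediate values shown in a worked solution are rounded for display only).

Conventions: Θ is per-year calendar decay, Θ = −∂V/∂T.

σ√T = 0.5301·√2.5498 = 0.846469
d₁ = (ln(S/K) + (r+σ²/2)T) / (σ√T) = (ln(222.27/194.68) + (0.0377+0.5301²/2)·2.5498) / 0.846469 = (0.132536 + 0.454382) / 0.846469 = 0.693372
d₂ = d₁ − σ√T = 0.693372 − 0.846469 = -0.153097
e^{−rT} = 0.908348
N(−d₁) = 0.244038,  N(−d₂) = 0.560839
Put price V = K·e^{−rT}·N(−d₂) − S·N(−d₁) = 99.177205 − 54.242336 = 44.934869
φ(d₁) = (1/√(2π))·e^{−d₁²/2} = 0.313699
Θ = −S·φ(d₁)·σ/(2√T) + r·K·e^{−rT}·N(−d₂) = −11.573612 + 3.738981 = -7.834631

price = 44.934869
Θ = -7.834631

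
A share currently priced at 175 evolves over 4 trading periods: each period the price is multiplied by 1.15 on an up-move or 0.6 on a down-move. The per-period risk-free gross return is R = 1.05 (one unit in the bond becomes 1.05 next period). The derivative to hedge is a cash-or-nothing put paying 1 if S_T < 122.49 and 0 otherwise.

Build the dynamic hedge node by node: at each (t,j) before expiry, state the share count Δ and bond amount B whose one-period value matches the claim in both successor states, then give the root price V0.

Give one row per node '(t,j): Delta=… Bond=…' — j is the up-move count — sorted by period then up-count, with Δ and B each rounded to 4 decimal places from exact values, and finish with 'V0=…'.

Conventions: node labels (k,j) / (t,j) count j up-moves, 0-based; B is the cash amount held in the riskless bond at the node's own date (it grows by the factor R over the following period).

(0,0): Delta=-0.0033 Bond=0.6998
(1,0): Delta=-0.0105 Bond=1.4947
(1,1): Delta=-0.0024 Bond=0.5659
(2,0): Delta=0.0000 Bond=0.9070
(2,1): Delta=-0.0117 Bond=1.7166
(2,2): Delta=-0.0014 Bond=0.3448
(3,0): Delta=0.0000 Bond=0.9524
(3,1): Delta=0.0000 Bond=0.9524
(3,2): Delta=-0.0131 Bond=1.9913
(3,3): Delta=0.0000 Bond=0.0000
V0=0.1263

Under the risk-neutral measure, an up-move has probability p* = (R−d)/(u−d) = 0.8182 and values discount at R = 1.05.
Terminal payoffs: V(4,0)=1.0000, V(4,1)=1.0000, V(4,2)=1.0000, V(4,3)=0.0000, V(4,4)=0.0000
Node (3,0) S=37.8000: V=(p*·1.0000+(1−p*)·1.0000)/1.05=0.9524; Δ=(1.0000−1.0000)/(43.4700−22.6800)=0.0000; B=V−Δ·S=0.9524
Node (3,1) S=72.4500: V=(p*·1.0000+(1−p*)·1.0000)/1.05=0.9524; Δ=(1.0000−1.0000)/(83.3175−43.4700)=0.0000; B=V−Δ·S=0.9524
Node (3,2) S=138.8625: V=(p*·0.0000+(1−p*)·1.0000)/1.05=0.1732; Δ=(0.0000−1.0000)/(159.6919−83.3175)=-0.0131; B=V−Δ·S=1.9913
Node (3,3) S=266.1531: V=(p*·0.0000+(1−p*)·0.0000)/1.05=0.0000; Δ=(0.0000−0.0000)/(306.0761−159.6919)=0.0000; B=V−Δ·S=0.0000
Node (2,0) S=63.0000: V=(p*·0.9524+(1−p*)·0.9524)/1.05=0.9070; Δ=(0.9524−0.9524)/(72.4500−37.8000)=0.0000; B=V−Δ·S=0.9070
Node (2,1) S=120.7500: V=(p*·0.1732+(1−p*)·0.9524)/1.05=0.2998; Δ=(0.1732−0.9524)/(138.8625−72.4500)=-0.0117; B=V−Δ·S=1.7166
Node (2,2) S=231.4375: V=(p*·0.0000+(1−p*)·0.1732)/1.05=0.0300; Δ=(0.0000−0.1732)/(266.1531−138.8625)=-0.0014; B=V−Δ·S=0.3448
Node (1,0) S=105.0000: V=(p*·0.2998+(1−p*)·0.9070)/1.05=0.3907; Δ=(0.2998−0.9070)/(120.7500−63.0000)=-0.0105; B=V−Δ·S=1.4947
Node (1,1) S=201.2500: V=(p*·0.0300+(1−p*)·0.2998)/1.05=0.0753; Δ=(0.0300−0.2998)/(231.4375−120.7500)=-0.0024; B=V−Δ·S=0.5659
Node (0,0) S=175.0000: V=(p*·0.0753+(1−p*)·0.3907)/1.05=0.1263; Δ=(0.0753−0.3907)/(201.2500−105.0000)=-0.0033; B=V−Δ·S=0.6998
Sanity check at the root: Δ(0,0)·S0 + B(0,0) reproduces V0 = 0.1263.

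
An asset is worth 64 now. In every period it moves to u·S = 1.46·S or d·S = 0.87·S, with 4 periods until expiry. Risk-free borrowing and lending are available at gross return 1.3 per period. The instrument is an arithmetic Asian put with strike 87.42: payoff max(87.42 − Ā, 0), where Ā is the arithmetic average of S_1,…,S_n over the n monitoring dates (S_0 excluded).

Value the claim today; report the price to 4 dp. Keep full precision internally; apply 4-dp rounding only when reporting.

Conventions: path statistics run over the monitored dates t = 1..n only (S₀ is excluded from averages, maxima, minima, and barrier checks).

Under the martingale measure an up-move has probability p* = 0.7288; value the claim as the probability-weighted average of per-path payoffs, discounted 4 periods at R = 1.3.
Enumerate all 2^4 = 16 price paths (U = up ×1.46, D = down ×0.87); each path with k up-moves has probability p*^k·(1−p*)^(4−k).
DDDD: Ā=45.7328, payoff=41.6872, prob=0.005408
UDDD: Ā=76.7470, payoff=10.6730, prob=0.014535
DUDD: Ā=67.3070, payoff=20.1130, prob=0.014535
UUDD: Ā=112.9520, payoff=0.0000, prob=0.039063
DDUD: Ā=59.0942, payoff=28.3258, prob=0.014535
UDUD: Ā=99.1696, payoff=0.0000, prob=0.039063
DUUD: Ā=89.7296, payoff=0.0000, prob=0.039063
UUUD: Ā=150.5807, payoff=0.0000, prob=0.104983
DDDU: Ā=51.9491, payoff=35.4709, prob=0.014535
UDDU: Ā=87.1789, payoff=0.2411, prob=0.039063
DUDU: Ā=77.7389, payoff=9.6811, prob=0.039063
UUDU: Ā=130.4584, payoff=0.0000, prob=0.104983
DDUU: Ā=69.5261, payoff=17.8939, prob=0.039063
UDUU: Ā=116.6760, payoff=0.0000, prob=0.104983
DUUU: Ā=107.2360, payoff=0.0000, prob=0.104983
UUUU: Ā=179.9593, payoff=0.0000, prob=0.282141
Price = Σ prob·payoff / R^4 = 2.686826 / 2.856100 = 0.9407

price = 0.9407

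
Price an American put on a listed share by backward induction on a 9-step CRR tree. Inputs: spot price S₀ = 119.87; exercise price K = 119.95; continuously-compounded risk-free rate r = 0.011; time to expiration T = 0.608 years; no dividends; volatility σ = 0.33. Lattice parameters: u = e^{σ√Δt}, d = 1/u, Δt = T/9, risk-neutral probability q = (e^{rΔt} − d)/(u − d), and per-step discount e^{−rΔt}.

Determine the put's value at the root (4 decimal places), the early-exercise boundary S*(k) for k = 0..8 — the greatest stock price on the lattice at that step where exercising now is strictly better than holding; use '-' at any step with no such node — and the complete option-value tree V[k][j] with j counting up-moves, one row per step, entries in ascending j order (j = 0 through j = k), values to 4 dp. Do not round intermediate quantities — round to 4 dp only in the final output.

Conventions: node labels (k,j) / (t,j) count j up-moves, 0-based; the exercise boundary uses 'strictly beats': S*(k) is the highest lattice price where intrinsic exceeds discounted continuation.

Δt=0.06756, u=1.08956, d=0.91780, q=0.48290, disc=e^(-rΔt)=0.99926
k=9 terminal: V=max(K-S,0) → 64.5565 54.1904 41.8844 27.2756 9.9329 0.0000 0.0000 0.0000 0.0000 0.0000
k=8: j=0 S=60.3544 intr=59.5956 cont=59.5065 V=59.5956[EX]; j=1 S=71.6488 intr=48.3012 cont=48.2120 V=48.3012[EX]; j=2 S=85.0569 intr=34.8931 cont=34.8040 V=34.8931[EX]; j=3 S=100.9741 intr=18.9759 cont=18.8868 V=18.9759[EX]; j=4 S=119.8700 intr=0.0800 cont=5.1325 V=5.1325[hold]; j=5 S=142.3020 intr=0.0000 cont=0.0000 V=0.0000[hold]; j=6 S=168.9318 intr=0.0000 cont=0.0000 V=0.0000[hold]; j=7 S=200.5450 intr=0.0000 cont=0.0000 V=0.0000[hold]; j=8 S=238.0741 intr=0.0000 cont=0.0000 V=0.0000[hold]  S*(8)=100.9741
k=7: j=0 S=65.7596 intr=54.1904 cont=54.1013 V=54.1904[EX]; j=1 S=78.0656 intr=41.8844 cont=41.7953 V=41.8844[EX]; j=2 S=92.6744 intr=27.2756 cont=27.1865 V=27.2756[EX]; j=3 S=110.0171 intr=9.9329 cont=12.2818 V=12.2818[hold]; j=4 S=130.6053 intr=0.0000 cont=2.6520 V=2.6520[hold]; j=5 S=155.0462 intr=0.0000 cont=0.0000 V=0.0000[hold]; j=6 S=184.0609 intr=0.0000 cont=0.0000 V=0.0000[hold]; j=7 S=218.5053 intr=0.0000 cont=0.0000 V=0.0000[hold]  S*(7)=92.6744
k=6: j=0 S=71.6488 intr=48.3012 cont=48.2120 V=48.3012[EX]; j=1 S=85.0569 intr=34.8931 cont=34.8040 V=34.8931[EX]; j=2 S=100.9741 intr=18.9759 cont=20.0202 V=20.0202[hold]; j=3 S=119.8700 intr=0.0800 cont=7.6259 V=7.6259[hold]; j=4 S=142.3020 intr=0.0000 cont=1.3704 V=1.3704[hold]; j=5 S=168.9318 intr=0.0000 cont=0.0000 V=0.0000[hold]; j=6 S=200.5450 intr=0.0000 cont=0.0000 V=0.0000[hold]  S*(6)=85.0569
k=5: j=0 S=78.0656 intr=41.8844 cont=41.7953 V=41.8844[EX]; j=1 S=92.6744 intr=27.2756 cont=27.6904 V=27.6904[hold]; j=2 S=110.0171 intr=9.9329 cont=14.0246 V=14.0246[hold]; j=3 S=130.6053 intr=0.0000 cont=4.6017 V=4.6017[hold]; j=4 S=155.0462 intr=0.0000 cont=0.7081 V=0.7081[hold]; j=5 S=184.0609 intr=0.0000 cont=0.0000 V=0.0000[hold]  S*(5)=78.0656
k=4: j=0 S=85.0569 intr=34.8931 cont=35.0042 V=35.0042[hold]; j=1 S=100.9741 intr=18.9759 cont=21.0756 V=21.0756[hold]; j=2 S=119.8700 intr=0.0800 cont=9.4673 V=9.4673[hold]; j=3 S=142.3020 intr=0.0000 cont=2.7195 V=2.7195[hold]; j=4 S=168.9318 intr=0.0000 cont=0.3659 V=0.3659[hold]  S*(4)=-
k=3: j=0 S=92.6744 intr=27.2756 cont=28.2571 V=28.2571[hold]; j=1 S=110.0171 intr=9.9329 cont=15.4584 V=15.4584[hold]; j=2 S=130.6053 intr=0.0000 cont=6.2042 V=6.2042[hold]; j=3 S=155.0462 intr=0.0000 cont=1.5817 V=1.5817[hold]  S*(3)=-
k=2: j=0 S=100.9741 intr=18.9759 cont=22.0602 V=22.0602[hold]; j=1 S=119.8700 intr=0.0800 cont=10.9814 V=10.9814[hold]; j=2 S=142.3020 intr=0.0000 cont=3.9691 V=3.9691[hold]  S*(2)=-
k=1: j=0 S=110.0171 intr=9.9329 cont=16.6979 V=16.6979[hold]; j=1 S=130.6053 intr=0.0000 cont=7.5895 V=7.5895[hold]  S*(1)=-
k=0: j=0 S=119.8700 intr=0.0800 cont=12.2903 V=12.2903[hold]  S*(0)=-

price = 12.2903
boundary = - - - - - 78.0656 85.0569 92.6744 100.9741
tree:
12.2903
16.6979 7.5895
22.0602 10.9814 3.9691
28.2571 15.4584 6.2042 1.5817
35.0042 21.0756 9.4673 2.7195 0.3659
41.8844 27.6904 14.0246 4.6017 0.7081 0.0000
48.3012 34.8931 20.0202 7.6259 1.3704 0.0000 0.0000
54.1904 41.8844 27.2756 12.2818 2.6520 0.0000 0.0000 0.0000
59.5956 48.3012 34.8931 18.9759 5.1325 0.0000 0.0000 0.0000 0.0000
64.5565 54.1904 41.8844 27.2756 9.9329 0.0000 0.0000 0.0000 0.0000 0.0000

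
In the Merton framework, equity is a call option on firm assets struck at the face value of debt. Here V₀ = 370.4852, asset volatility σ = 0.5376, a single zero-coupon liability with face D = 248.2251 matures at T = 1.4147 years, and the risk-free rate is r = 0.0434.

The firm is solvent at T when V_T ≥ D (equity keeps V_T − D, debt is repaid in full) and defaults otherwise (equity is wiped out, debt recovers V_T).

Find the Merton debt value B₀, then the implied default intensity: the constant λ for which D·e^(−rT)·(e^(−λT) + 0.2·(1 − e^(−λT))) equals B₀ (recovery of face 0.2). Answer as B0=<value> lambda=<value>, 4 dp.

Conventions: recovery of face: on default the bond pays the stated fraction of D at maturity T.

B0=208.3180 lambda=0.1021

Apply the equity-as-call identities (strike 248.2251, horizon 1.4147 years):
d₁ = [ln(V₀/D) + (r + σ²/2)T] / (σ√T)
   = [ln(370.4852/248.2251) + (0.0434 + 0.5·0.5376²)·1.4147] / (0.5376·√1.4147)
   = [0.400478 + 0.265832] / 0.639428 = 1.042040
d₂ = d₁ − σ√T = 1.042040 − 0.639428 = 0.402613
N(d₁) = 0.851303,  N(d₂) = 0.656383,  e^(−rT) = 0.940449
E₀ = V₀·N(d₁) − D·e^(−rT)·N(d₂)
   = 370.4852·0.851303 − 248.2251·0.940449·0.656383 = 162.167229
B₀ = V₀ − E₀ = 370.4852 − 162.167229 = 208.317971
e^(−λT) = (B₀·e^(rT)/D − 0.2)/(1 − 0.2) = (208.3180·1.063322/248.2251 − 0.2)/0.8 = 0.86546493
λ = −ln(0.86546493)/1.4147 = 0.102134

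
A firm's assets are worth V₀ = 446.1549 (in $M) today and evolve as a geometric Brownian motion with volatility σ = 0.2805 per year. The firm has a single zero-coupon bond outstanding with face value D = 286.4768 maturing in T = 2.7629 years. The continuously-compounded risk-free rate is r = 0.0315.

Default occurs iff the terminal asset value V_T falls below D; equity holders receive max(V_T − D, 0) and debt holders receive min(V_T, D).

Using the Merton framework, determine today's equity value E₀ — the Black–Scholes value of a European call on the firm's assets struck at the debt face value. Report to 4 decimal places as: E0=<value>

E0=193.5521

With assets at 446.1549 and a single debt payment of 286.4768 at 2.7629 years:
d₁ = [ln(V₀/D) + (r + σ²/2)T] / (σ√T)
   = [ln(446.1549/286.4768) + (0.0315 + 0.5·0.2805²)·2.7629] / (0.2805·√2.7629)
   = [0.443009 + 0.195724] / 0.466246 = 1.369947
d₂ = d₁ − σ√T = 1.369947 − 0.466246 = 0.903701
N(d₁) = 0.914648,  N(d₂) = 0.816923,  e^(−rT) = 0.916648
E₀ = V₀·N(d₁) − D·e^(−rT)·N(d₂)
   = 446.1549·0.914648 − 286.4768·0.916648·0.816923 = 193.552086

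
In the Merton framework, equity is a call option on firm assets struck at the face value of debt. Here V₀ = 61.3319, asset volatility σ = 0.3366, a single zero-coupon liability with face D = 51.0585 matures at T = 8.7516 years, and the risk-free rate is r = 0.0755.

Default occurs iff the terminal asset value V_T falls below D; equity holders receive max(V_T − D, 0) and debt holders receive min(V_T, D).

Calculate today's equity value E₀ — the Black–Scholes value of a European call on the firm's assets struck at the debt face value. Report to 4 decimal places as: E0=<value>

Equity is a call on the firm's assets struck at D = 51.0585:
d₁ = [ln(V₀/D) + (r + σ²/2)T] / (σ√T)
   = [ln(61.3319/51.0585) + (0.0755 + 0.5·0.3366²)·8.7516] / (0.3366·√8.7516)
   = [0.183328 + 1.156522] / 0.995767 = 1.345545
d₂ = d₁ − σ√T = 1.345545 − 0.995767 = 0.349778
N(d₁) = 0.910775,  N(d₂) = 0.636747,  e^(−rT) = 0.516466
E₀ = V₀·N(d₁) − D·e^(−rT)·N(d₂)
   = 61.3319·0.910775 − 51.0585·0.516466·0.636747 = 39.068571

E0=39.0686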